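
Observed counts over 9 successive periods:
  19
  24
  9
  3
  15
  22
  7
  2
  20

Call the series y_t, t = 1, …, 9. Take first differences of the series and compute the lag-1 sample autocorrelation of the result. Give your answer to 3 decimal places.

-0.086

First differences Δy: 5, -15, -6, 12, 7, -15, -5, 18
Mean of differences = 0.1250
Numerator Σ(Δy_t−Δȳ)(Δy_{t+1}−Δȳ) = -90.2656
Denominator Σ(Δy_t−Δȳ)² = 1052.8750
r_1(Δy) = -90.2656 / 1052.8750 = -0.086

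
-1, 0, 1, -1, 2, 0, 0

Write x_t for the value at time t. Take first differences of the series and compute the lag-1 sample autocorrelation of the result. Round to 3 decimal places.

First differences Δx: 1, 1, -2, 3, -2, 0
Mean of differences = 0.1667
Numerator Σ(Δx_t−Δx̄)(Δx_{t+1}−Δx̄) = -13.0278
Denominator Σ(Δx_t−Δx̄)² = 18.8333
r_1(Δx) = -13.0278 / 18.8333 = -0.692

-0.692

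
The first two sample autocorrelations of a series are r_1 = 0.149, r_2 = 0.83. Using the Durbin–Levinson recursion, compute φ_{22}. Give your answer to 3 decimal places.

φ_{22} = (r_2 − r_1²) / (1 − r_1²)
r_1² = (0.149)² = 0.022201
Numerator = 0.83 − 0.0222 = 0.8078; denominator = 1 − 0.0222 = 0.9778
φ_{22} = 0.8078 / 0.9778 = 0.826

0.826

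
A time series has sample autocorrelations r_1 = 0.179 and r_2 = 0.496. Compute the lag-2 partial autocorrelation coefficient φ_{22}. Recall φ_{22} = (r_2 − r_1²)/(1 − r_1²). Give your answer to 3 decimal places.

0.479

φ_{22} = (r_2 − r_1²) / (1 − r_1²)
r_1² = (0.179)² = 0.032041
Numerator = 0.496 − 0.0320 = 0.4640; denominator = 1 − 0.0320 = 0.9680
φ_{22} = 0.4640 / 0.9680 = 0.479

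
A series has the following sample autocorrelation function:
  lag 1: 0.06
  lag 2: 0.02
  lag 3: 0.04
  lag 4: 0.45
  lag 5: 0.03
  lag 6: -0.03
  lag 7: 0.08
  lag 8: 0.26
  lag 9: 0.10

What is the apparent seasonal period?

4

The largest autocorrelation is r_4 = 0.45, with a weaker echo at lag 8 (0.26); the remaining lags stay at or below 0.10.
The dominant spike at lag 4 indicates a seasonal period of 4.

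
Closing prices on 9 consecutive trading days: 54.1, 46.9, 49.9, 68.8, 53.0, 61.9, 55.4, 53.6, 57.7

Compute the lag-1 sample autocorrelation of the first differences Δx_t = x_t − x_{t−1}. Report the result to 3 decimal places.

First differences Δx: -7.2, 3.0, 18.9, -15.8, 8.9, -6.5, -1.8, 4.1
Mean of differences = 0.4500
Numerator Σ(Δx_t−Δx̄)(Δx_{t+1}−Δx̄) = -460.8875
Denominator Σ(Δx_t−Δx̄)² = 807.5800
r_1(Δx) = -460.8875 / 807.5800 = -0.571

-0.571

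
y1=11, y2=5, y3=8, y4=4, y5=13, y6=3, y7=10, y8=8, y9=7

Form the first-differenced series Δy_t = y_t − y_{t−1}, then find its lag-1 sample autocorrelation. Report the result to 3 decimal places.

-0.805

First differences Δy: -6, 3, -4, 9, -10, 7, -2, -1
Mean of differences = -0.5000
Numerator Σ(Δy_t−Δȳ)(Δy_{t+1}−Δȳ) = -236.7500
Denominator Σ(Δy_t−Δȳ)² = 294.0000
r_1(Δy) = -236.7500 / 294.0000 = -0.805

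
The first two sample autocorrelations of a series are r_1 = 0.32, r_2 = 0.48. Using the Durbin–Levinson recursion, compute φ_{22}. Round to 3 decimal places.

φ_{22} = (r_2 − r_1²) / (1 − r_1²)
r_1² = (0.32)² = 0.1024
Numerator = 0.48 − 0.1024 = 0.3776; denominator = 1 − 0.1024 = 0.8976
φ_{22} = 0.3776 / 0.8976 = 0.421

0.421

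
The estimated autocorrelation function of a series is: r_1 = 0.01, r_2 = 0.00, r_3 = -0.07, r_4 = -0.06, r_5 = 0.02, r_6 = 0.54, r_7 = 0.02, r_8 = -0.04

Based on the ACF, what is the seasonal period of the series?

The largest autocorrelation is r_6 = 0.54; the remaining lags stay at or below 0.02.
The dominant spike at lag 6 indicates a seasonal period of 6.

6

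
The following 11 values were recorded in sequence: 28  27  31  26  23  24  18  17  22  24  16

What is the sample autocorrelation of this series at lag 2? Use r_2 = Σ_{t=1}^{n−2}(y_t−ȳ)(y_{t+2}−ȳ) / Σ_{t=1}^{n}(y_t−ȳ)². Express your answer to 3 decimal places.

Mean ȳ = (28 + 27 + 31 + 26 + 23 + 24 + 18 + 17 + 22 + 24 + 16)/11 = 23.2727
Numerator Σ_{t=1}^{9}(y_t−ȳ)(y_{t+2}−ȳ) = 54.8512
Denominator Σ(y_t−ȳ)² = 226.1818
r_2 = 54.8512 / 226.1818 = 0.243

0.243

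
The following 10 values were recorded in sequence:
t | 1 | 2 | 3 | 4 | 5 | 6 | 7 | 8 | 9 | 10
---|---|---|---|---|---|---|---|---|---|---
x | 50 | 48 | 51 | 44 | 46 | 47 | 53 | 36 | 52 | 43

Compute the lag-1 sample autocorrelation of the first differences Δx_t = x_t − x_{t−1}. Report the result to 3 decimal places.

-0.758

First differences Δx: -2, 3, -7, 2, 1, 6, -17, 16, -9
Mean of differences = -0.7778
Numerator Σ(Δx_t−Δx̄)(Δx_{t+1}−Δx̄) = -548.4938
Denominator Σ(Δx_t−Δx̄)² = 723.5556
r_1(Δx) = -548.4938 / 723.5556 = -0.758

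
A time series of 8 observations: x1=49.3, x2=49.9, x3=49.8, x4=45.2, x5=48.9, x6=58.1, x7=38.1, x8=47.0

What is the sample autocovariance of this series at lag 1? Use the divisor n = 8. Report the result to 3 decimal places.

-10.416

Mean x̄ = (49.3 + 49.9 + 49.8 + 45.2 + 48.9 + 58.1 + 38.1 + 47.0)/8 = 48.2875
Deviations: 1.0125, 1.6125, 1.5125, -3.0875, 0.6125, 9.8125, -10.1875, -1.2875
Σ_{t=1}^{7}(x_t−x̄)(x_{t+1}−x̄) = -83.3277
γ_1 = -83.3277 / 8 = -10.416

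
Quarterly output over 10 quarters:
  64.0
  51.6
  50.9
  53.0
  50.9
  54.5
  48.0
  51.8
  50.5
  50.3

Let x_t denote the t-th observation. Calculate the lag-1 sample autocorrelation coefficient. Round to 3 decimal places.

Mean x̄ = (64.0 + 51.6 + 50.9 + 53.0 + 50.9 + 54.5 + 48.0 + 51.8 + 50.5 + 50.3)/10 = 52.5500
Numerator Σ_{t=1}^{9}(x_t−x̄)(x_{t+1}−x̄) = -13.3225
Denominator Σ(x_t−x̄)² = 171.9850
r_1 = -13.3225 / 171.9850 = -0.077

-0.077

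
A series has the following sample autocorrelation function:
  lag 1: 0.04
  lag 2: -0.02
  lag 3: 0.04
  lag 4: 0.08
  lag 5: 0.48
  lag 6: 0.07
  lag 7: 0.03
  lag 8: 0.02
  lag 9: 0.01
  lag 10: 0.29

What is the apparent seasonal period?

5

The largest autocorrelation is r_5 = 0.48, with a weaker echo at lag 10 (0.29); the remaining lags stay at or below 0.08.
The dominant spike at lag 5 indicates a seasonal period of 5.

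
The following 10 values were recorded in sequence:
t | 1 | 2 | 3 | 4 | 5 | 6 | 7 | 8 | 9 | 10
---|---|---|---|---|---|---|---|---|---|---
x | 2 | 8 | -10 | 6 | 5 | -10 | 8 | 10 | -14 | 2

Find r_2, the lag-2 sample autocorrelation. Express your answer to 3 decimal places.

Mean x̄ = (2 + 8 − 10 + 6 + 5 − 10 + 8 + 10 − 14 + 2)/10 = 0.7000
Numerator Σ_{t=1}^{8}(x_t−x̄)(x_{t+2}−x̄) = -241.2800
Denominator Σ(x_t−x̄)² = 688.1000
r_2 = -241.2800 / 688.1000 = -0.351

-0.351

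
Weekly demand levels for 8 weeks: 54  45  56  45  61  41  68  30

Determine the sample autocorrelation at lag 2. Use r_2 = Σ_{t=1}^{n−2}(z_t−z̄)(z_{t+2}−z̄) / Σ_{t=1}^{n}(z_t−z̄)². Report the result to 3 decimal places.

Mean z̄ = (54 + 45 + 56 + 45 + 61 + 41 + 68 + 30)/8 = 50.0000
Deviations from mean: 4.0000, -5.0000, 6.0000, -5.0000, 11.0000, -9.0000, 18.0000, -20.0000
Σ(z_t−z̄)(z_{t+2}−z̄) = (24.0000) + (25.0000) + (66.0000) + (45.0000) + (198.0000) + (180.0000) = 538.0000
Denominator Σ(z_t−z̄)² = 1028.0000
r_2 = 538.0000 / 1028.0000 = 0.523

0.523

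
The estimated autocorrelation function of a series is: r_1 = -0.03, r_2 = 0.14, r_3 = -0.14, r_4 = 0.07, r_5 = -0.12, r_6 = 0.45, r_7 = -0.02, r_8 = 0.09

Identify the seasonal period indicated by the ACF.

The largest autocorrelation is r_6 = 0.45; the remaining lags stay at or below 0.14.
The dominant spike at lag 6 indicates a seasonal period of 6.

6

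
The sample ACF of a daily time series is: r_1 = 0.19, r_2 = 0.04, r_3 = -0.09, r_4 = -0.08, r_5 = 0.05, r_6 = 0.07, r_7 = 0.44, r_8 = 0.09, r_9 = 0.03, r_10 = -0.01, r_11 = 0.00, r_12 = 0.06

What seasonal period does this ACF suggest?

The largest autocorrelation is r_7 = 0.44; the remaining lags stay at or below 0.19.
The dominant spike at lag 7 indicates a seasonal period of 7.

7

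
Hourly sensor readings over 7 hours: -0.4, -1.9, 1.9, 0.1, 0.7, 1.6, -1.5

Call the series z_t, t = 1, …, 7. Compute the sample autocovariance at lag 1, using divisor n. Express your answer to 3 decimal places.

Mean z̄ = (-0.4 − 1.9 + 1.9 + 0.1 + 0.7 + 1.6 − 1.5)/7 = 0.0714
Deviations: -0.4714, -1.9714, 1.8286, 0.0286, 0.6286, 1.5286, -1.5714
Σ_{t=1}^{6}(z_t−z̄)(z_{t+1}−z̄) = -4.0465
γ_1 = -4.0465 / 7 = -0.578

-0.578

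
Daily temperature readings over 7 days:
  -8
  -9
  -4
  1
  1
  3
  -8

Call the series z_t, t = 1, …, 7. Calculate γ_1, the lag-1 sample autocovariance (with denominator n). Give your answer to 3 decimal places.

6.402

Mean z̄ = (-8 − 9 − 4 + 1 + 1 + 3 − 8)/7 = -3.4286
Deviations: -4.5714, -5.5714, -0.5714, 4.4286, 4.4286, 6.4286, -4.5714
Σ_{t=1}^{6}(z_t−z̄)(z_{t+1}−z̄) = 44.8163
γ_1 = 44.8163 / 7 = 6.402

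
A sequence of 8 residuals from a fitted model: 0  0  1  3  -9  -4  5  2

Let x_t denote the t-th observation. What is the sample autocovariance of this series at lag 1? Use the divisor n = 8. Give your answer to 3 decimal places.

0.117

Mean x̄ = (0 + 0 + 1 + 3 − 9 − 4 + 5 + 2)/8 = -0.2500
Σ_{t=1}^{7}(x_t−x̄)(x_{t+1}−x̄) = 0.9375
γ_1 = 0.9375 / 8 = 0.117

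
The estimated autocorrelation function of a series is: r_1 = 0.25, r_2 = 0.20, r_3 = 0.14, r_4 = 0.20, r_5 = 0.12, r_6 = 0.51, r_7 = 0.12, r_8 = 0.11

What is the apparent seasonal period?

6

The largest autocorrelation is r_6 = 0.51; the remaining lags stay at or below 0.25. The elevated value at lag 1 (0.25), dropping to 0.20 at lag 2, reflects decaying short-term dependence rather than seasonality.
The dominant spike at lag 6 indicates a seasonal period of 6.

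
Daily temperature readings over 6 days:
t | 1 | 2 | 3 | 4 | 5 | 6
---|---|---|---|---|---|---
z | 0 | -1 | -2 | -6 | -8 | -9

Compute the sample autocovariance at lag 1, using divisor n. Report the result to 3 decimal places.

6.926

Mean z̄ = (0 − 1 − 2 − 6 − 8 − 9)/6 = -4.3333
Deviations: 4.3333, 3.3333, 2.3333, -1.6667, -3.6667, -4.6667
Σ_{t=1}^{5}(z_t−z̄)(z_{t+1}−z̄) = 41.5556
γ_1 = 41.5556 / 6 = 6.926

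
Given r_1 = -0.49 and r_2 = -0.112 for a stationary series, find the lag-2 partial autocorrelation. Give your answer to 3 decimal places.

φ_{22} = (r_2 − r_1²) / (1 − r_1²)
r_1² = (-0.49)² = 0.2401
Numerator = -0.112 − 0.2401 = -0.3521; denominator = 1 − 0.2401 = 0.7599
φ_{22} = -0.3521 / 0.7599 = -0.463

-0.463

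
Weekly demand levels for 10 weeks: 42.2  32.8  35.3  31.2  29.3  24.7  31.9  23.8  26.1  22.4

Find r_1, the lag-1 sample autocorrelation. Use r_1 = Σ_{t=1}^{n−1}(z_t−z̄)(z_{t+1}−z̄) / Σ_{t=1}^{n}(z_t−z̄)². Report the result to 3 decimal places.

Mean z̄ = (42.2 + 32.8 + 35.3 + 31.2 + 29.3 + 24.7 + 31.9 + 23.8 + 26.1 + 22.4)/10 = 29.9700
Numerator Σ_{t=1}^{9}(z_t−z̄)(z_{t+1}−z̄) = 90.0521
Denominator Σ(z_t−z̄)² = 329.8010
r_1 = 90.0521 / 329.8010 = 0.273

0.273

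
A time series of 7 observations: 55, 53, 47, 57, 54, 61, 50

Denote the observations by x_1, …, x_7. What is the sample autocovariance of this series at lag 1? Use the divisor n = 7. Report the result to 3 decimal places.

Mean x̄ = (55 + 53 + 47 + 57 + 54 + 61 + 50)/7 = 53.8571
Deviations: 1.1429, -0.8571, -6.8571, 3.1429, 0.1429, 7.1429, -3.8571
Σ_{t=1}^{6}(x_t−x̄)(x_{t+1}−x̄) = -42.7347
γ_1 = -42.7347 / 7 = -6.105

-6.105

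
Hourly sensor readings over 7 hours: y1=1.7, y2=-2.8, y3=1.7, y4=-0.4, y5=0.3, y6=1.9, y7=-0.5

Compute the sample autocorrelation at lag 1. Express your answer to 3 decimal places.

-0.637

Mean ȳ = (1.7 − 2.8 + 1.7 − 0.4 + 0.3 + 1.9 − 0.5)/7 = 0.2714
Numerator Σ_{t=1}^{6}(y_t−ȳ)(y_{t+1}−ȳ) = -10.9637
Denominator Σ(y_t−ȳ)² = 17.2143
r_1 = -10.9637 / 17.2143 = -0.637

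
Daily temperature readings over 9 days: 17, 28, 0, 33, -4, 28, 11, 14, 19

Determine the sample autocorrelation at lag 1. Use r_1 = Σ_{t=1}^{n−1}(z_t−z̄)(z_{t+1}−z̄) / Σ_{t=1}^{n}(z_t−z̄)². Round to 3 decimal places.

-0.855

Mean z̄ = (17 + 28 + 0 + 33 − 4 + 28 + 11 + 14 + 19)/9 = 16.2222
Numerator Σ_{t=1}^{8}(z_t−z̄)(z_{t+1}−z̄) = -1087.6049
Denominator Σ(z_t−z̄)² = 1271.5556
r_1 = -1087.6049 / 1271.5556 = -0.855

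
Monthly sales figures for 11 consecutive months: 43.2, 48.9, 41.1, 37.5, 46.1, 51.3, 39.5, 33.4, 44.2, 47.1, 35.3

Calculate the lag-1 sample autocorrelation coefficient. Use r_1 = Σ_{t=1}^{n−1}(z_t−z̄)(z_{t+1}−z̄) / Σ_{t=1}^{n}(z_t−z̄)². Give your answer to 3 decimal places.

-0.073

Mean z̄ = (43.2 + 48.9 + 41.1 + 37.5 + 46.1 + 51.3 + 39.5 + 33.4 + 44.2 + 47.1 + 35.3)/11 = 42.5091
Numerator Σ_{t=1}^{10}(z_t−z̄)(z_{t+1}−z̄) = -23.7301
Denominator Σ(z_t−z̄)² = 326.5091
r_1 = -23.7301 / 326.5091 = -0.073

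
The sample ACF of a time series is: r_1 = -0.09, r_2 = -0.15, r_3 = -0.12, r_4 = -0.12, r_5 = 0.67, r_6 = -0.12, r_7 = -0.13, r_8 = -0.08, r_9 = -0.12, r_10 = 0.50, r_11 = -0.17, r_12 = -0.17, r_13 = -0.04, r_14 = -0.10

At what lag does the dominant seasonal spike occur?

The largest autocorrelation is r_5 = 0.67, with a weaker echo at lag 10 (0.50); the remaining lags stay at or below -0.04.
The dominant spike at lag 5 indicates a seasonal period of 5.

5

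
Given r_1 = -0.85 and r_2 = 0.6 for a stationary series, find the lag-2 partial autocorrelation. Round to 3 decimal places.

φ_{22} = (r_2 − r_1²) / (1 − r_1²)
r_1² = (-0.85)² = 0.7225
Numerator = 0.6 − 0.7225 = -0.1225; denominator = 1 − 0.7225 = 0.2775
φ_{22} = -0.1225 / 0.2775 = -0.441

-0.441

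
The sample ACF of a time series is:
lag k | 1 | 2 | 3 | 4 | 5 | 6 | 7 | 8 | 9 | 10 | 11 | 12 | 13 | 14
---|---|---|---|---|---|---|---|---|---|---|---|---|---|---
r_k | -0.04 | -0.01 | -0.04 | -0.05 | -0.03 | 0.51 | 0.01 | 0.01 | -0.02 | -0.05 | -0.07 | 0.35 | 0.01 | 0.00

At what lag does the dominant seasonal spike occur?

6

The largest autocorrelation is r_6 = 0.51, with a weaker echo at lag 12 (0.35); the remaining lags stay at or below 0.01.
The dominant spike at lag 6 indicates a seasonal period of 6.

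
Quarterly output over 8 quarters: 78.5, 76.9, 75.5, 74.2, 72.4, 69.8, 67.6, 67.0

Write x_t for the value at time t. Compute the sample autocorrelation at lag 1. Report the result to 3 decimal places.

Mean x̄ = (78.5 + 76.9 + 75.5 + 74.2 + 72.4 + 69.8 + 67.6 + 67.0)/8 = 72.7375
Deviations from mean: 5.7625, 4.1625, 2.7625, 1.4625, -0.3375, -2.9375, -5.1375, -5.7375
Σ(x_t−x̄)(x_{t+1}−x̄) = (23.9864) + (11.4989) + (4.0402) + (-0.4936) + (0.9914) + (15.0914) + (29.4764) = 84.5911
Denominator Σ(x_t−x̄)² = 128.3588
r_1 = 84.5911 / 128.3588 = 0.659

0.659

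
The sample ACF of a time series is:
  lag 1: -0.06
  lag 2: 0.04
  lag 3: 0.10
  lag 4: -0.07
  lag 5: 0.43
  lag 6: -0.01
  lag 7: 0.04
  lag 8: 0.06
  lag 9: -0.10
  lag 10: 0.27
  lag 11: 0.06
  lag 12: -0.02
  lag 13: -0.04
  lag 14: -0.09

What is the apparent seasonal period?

5

The largest autocorrelation is r_5 = 0.43, with a weaker echo at lag 10 (0.27); the remaining lags stay at or below 0.10.
The dominant spike at lag 5 indicates a seasonal period of 5.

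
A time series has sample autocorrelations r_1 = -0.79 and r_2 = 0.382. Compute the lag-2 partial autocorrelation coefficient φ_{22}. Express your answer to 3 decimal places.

φ_{22} = (r_2 − r_1²) / (1 − r_1²)
r_1² = (-0.79)² = 0.6241
Numerator = 0.382 − 0.6241 = -0.2421; denominator = 1 − 0.6241 = 0.3759
φ_{22} = -0.2421 / 0.3759 = -0.644

-0.644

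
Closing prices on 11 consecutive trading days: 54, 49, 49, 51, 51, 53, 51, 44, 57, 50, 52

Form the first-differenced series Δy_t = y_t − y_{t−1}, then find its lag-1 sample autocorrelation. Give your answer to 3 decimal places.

-0.604

First differences Δy: -5, 0, 2, 0, 2, -2, -7, 13, -7, 2
Mean of differences = -0.2000
Numerator Σ(Δy_t−Δȳ)(Δy_{t+1}−Δȳ) = -185.8400
Denominator Σ(Δy_t−Δȳ)² = 307.6000
r_1(Δy) = -185.8400 / 307.6000 = -0.604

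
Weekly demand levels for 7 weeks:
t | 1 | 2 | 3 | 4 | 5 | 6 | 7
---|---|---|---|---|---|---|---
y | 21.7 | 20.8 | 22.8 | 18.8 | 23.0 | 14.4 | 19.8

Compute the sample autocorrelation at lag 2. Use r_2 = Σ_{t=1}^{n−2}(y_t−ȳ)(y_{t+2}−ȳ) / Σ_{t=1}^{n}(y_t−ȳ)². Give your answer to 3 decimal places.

0.328

Mean ȳ = (21.7 + 20.8 + 22.8 + 18.8 + 23.0 + 14.4 + 19.8)/7 = 20.1857
Deviations from mean: 1.5143, 0.6143, 2.6143, -1.3857, 2.8143, -5.7857, -0.3857
Σ(y_t−ȳ)(y_{t+2}−ȳ) = (3.9588) + (-0.8512) + (7.3573) + (8.0173) + (-1.0855) = 17.3967
Denominator Σ(y_t−ȳ)² = 52.9686
r_2 = 17.3967 / 52.9686 = 0.328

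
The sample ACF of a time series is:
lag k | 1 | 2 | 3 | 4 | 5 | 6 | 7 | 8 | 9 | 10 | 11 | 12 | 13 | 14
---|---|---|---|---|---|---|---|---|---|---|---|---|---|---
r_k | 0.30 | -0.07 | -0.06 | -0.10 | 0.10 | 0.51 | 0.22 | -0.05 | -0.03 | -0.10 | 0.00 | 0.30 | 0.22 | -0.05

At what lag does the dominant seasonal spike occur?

The largest autocorrelation is r_6 = 0.51; the remaining lags stay at or below 0.30.
The dominant spike at lag 6 indicates a seasonal period of 6.

6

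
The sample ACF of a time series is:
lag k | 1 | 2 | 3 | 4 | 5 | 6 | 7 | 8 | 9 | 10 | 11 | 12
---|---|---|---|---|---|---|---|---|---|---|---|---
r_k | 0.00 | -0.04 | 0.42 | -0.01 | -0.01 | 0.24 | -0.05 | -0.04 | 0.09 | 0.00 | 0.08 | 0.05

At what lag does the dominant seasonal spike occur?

3

The largest autocorrelation is r_3 = 0.42, with a weaker echo at lag 6 (0.24); the remaining lags stay at or below 0.09.
The dominant spike at lag 3 indicates a seasonal period of 3.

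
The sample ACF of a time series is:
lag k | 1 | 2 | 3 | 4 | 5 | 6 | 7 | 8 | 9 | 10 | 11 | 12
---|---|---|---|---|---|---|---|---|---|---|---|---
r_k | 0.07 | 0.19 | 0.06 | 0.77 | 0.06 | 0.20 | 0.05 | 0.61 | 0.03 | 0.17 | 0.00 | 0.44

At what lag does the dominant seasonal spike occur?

4

The largest autocorrelation is r_4 = 0.77, with weaker echoes at lags 8 (0.61) and 12 (0.44); the remaining lags stay at or below 0.20.
The dominant spike at lag 4 indicates a seasonal period of 4.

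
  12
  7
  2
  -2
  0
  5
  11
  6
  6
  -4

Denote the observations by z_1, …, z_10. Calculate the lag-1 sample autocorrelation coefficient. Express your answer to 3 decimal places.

0.232

Mean z̄ = (12 + 7 + 2 − 2 + 0 + 5 + 11 + 6 + 6 − 4)/10 = 4.3000
Numerator Σ_{t=1}^{9}(z_t−z̄)(z_{t+1}−z̄) = 58.0100
Denominator Σ(z_t−z̄)² = 250.1000
r_1 = 58.0100 / 250.1000 = 0.232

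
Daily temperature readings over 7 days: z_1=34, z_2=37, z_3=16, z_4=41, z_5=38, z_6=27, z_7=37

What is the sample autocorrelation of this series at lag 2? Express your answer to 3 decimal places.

Mean z̄ = (34 + 37 + 16 + 41 + 38 + 27 + 37)/7 = 32.8571
Numerator Σ_{t=1}^{5}(z_t−z̄)(z_{t+2}−z̄) = -98.6122
Denominator Σ(z_t−z̄)² = 446.8571
r_2 = -98.6122 / 446.8571 = -0.221

-0.221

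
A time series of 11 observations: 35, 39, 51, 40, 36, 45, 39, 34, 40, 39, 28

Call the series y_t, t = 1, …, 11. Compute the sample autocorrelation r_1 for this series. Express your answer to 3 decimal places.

-0.031

Mean ȳ = (35 + 39 + 51 + 40 + 36 + 45 + 39 + 34 + 40 + 39 + 28)/11 = 38.7273
Numerator Σ_{t=1}^{10}(y_t−ȳ)(y_{t+1}−ȳ) = -10.8017
Denominator Σ(y_t−ȳ)² = 352.1818
r_1 = -10.8017 / 352.1818 = -0.031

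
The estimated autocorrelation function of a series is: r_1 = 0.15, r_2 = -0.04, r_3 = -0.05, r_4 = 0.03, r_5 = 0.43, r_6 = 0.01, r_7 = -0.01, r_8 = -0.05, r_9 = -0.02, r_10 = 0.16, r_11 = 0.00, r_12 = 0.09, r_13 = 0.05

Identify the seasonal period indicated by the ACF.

The largest autocorrelation is r_5 = 0.43, with a weaker echo at lag 10 (0.16); the remaining lags stay at or below 0.15.
The dominant spike at lag 5 indicates a seasonal period of 5.

5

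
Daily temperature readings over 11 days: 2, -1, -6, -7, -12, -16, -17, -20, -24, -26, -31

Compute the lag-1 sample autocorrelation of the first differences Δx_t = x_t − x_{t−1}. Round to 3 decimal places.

First differences Δx: -3, -5, -1, -5, -4, -1, -3, -4, -2, -5
Mean of differences = -3.3000
Numerator Σ(Δx_t−Δx̄)(Δx_{t+1}−Δx̄) = -11.3900
Denominator Σ(Δx_t−Δx̄)² = 22.1000
r_1(Δx) = -11.3900 / 22.1000 = -0.515

-0.515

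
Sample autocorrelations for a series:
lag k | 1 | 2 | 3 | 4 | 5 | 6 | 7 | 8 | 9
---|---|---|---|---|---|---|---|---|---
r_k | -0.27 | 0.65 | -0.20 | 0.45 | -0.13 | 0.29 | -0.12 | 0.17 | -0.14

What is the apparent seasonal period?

The largest autocorrelation is r_2 = 0.65, with weaker echoes at lags 4 (0.45), 6 (0.29) and 8 (0.17); the remaining lags stay at or below -0.12.
The dominant spike at lag 2 indicates a seasonal period of 2.

2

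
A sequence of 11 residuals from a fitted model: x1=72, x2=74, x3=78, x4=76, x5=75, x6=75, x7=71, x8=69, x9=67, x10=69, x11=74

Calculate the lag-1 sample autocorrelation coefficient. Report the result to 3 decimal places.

0.655

Mean x̄ = (72 + 74 + 78 + 76 + 75 + 75 + 71 + 69 + 67 + 69 + 74)/11 = 72.7273
Numerator Σ_{t=1}^{10}(x_t−x̄)(x_{t+1}−x̄) = 76.1074
Denominator Σ(x_t−x̄)² = 116.1818
r_1 = 76.1074 / 116.1818 = 0.655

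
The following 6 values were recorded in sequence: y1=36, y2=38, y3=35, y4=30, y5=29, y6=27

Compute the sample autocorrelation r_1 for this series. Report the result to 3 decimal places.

0.562

Mean ȳ = (36 + 38 + 35 + 30 + 29 + 27)/6 = 32.5000
Deviations from mean: 3.5000, 5.5000, 2.5000, -2.5000, -3.5000, -5.5000
Numerator Σ_{t=1}^{5}(y_t−ȳ)(y_{t+1}−ȳ) = 54.7500
Denominator Σ(y_t−ȳ)² = 97.5000
r_1 = 54.7500 / 97.5000 = 0.562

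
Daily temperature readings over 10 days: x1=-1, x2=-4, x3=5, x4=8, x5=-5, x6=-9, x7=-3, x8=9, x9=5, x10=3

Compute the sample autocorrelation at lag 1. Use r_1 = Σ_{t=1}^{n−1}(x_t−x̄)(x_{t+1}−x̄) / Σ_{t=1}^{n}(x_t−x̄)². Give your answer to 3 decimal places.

Mean x̄ = (-1 − 4 + 5 + 8 − 5 − 9 − 3 + 9 + 5 + 3)/10 = 0.8000
Numerator Σ_{t=1}^{9}(x_t−x̄)(x_{t+1}−x̄) = 83.5600
Denominator Σ(x_t−x̄)² = 329.6000
r_1 = 83.5600 / 329.6000 = 0.254

0.254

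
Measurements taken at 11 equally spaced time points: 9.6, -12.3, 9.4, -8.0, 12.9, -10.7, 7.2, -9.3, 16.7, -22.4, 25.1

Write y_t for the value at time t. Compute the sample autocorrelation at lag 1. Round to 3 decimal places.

-0.802

Mean ȳ = (9.6 − 12.3 + 9.4 − 8.0 + 12.9 − 10.7 + 7.2 − 9.3 + 16.7 − 22.4 + 25.1)/11 = 1.6545
Numerator Σ_{t=1}^{10}(y_t−ȳ)(y_{t+1}−ȳ) = -1761.1975
Denominator Σ(y_t−ȳ)² = 2195.5873
r_1 = -1761.1975 / 2195.5873 = -0.802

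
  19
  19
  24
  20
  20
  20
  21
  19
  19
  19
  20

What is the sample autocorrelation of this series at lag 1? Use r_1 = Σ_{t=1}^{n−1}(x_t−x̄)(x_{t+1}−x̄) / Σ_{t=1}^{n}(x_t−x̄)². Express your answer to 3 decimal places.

Mean x̄ = (19 + 19 + 24 + 20 + 20 + 20 + 21 + 19 + 19 + 19 + 20)/11 = 20.0000
Numerator Σ_{t=1}^{10}(x_t−x̄)(x_{t+1}−x̄) = -2.0000
Denominator Σ(x_t−x̄)² = 22.0000
r_1 = -2.0000 / 22.0000 = -0.091

-0.091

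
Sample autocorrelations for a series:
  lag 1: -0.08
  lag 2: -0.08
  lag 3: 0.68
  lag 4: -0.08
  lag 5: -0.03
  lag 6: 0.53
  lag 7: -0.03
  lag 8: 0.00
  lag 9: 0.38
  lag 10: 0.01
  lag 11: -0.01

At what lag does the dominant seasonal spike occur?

3

The largest autocorrelation is r_3 = 0.68, with weaker echoes at lags 6 (0.53) and 9 (0.38); the remaining lags stay at or below 0.01.
The dominant spike at lag 3 indicates a seasonal period of 3.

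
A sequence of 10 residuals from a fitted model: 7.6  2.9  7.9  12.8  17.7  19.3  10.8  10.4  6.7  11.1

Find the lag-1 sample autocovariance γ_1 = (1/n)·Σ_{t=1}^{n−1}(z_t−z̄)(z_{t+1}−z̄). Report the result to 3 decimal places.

Mean z̄ = (7.6 + 2.9 + 7.9 + 12.8 + 17.7 + 19.3 + 10.8 + 10.4 + 6.7 + 11.1)/10 = 10.7200
Σ_{t=1}^{9}(z_t−z̄)(z_{t+1}−z̄) = 115.4116
γ_1 = 115.4116 / 10 = 11.541

11.541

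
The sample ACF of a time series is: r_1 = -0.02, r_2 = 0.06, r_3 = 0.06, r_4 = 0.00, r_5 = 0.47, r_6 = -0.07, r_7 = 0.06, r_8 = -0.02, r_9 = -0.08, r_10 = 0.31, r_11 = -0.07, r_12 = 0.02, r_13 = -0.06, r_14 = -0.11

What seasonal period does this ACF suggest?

The largest autocorrelation is r_5 = 0.47, with a weaker echo at lag 10 (0.31); the remaining lags stay at or below 0.06.
The dominant spike at lag 5 indicates a seasonal period of 5.

5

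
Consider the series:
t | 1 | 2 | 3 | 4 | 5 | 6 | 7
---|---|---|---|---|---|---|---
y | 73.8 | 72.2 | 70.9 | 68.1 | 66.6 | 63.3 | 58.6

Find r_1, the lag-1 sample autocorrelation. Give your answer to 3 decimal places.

Mean ȳ = (73.8 + 72.2 + 70.9 + 68.1 + 66.6 + 63.3 + 58.6)/7 = 67.6429
Deviations from mean: 6.1571, 4.5571, 3.2571, 0.4571, -1.0429, -4.3429, -9.0429
Σ(y_t−ȳ)(y_{t+1}−ȳ) = (28.0590) + (14.8433) + (1.4890) + (-0.4767) + (4.5290) + (39.2718) = 87.7153
Denominator Σ(y_t−ȳ)² = 171.2171
r_1 = 87.7153 / 171.2171 = 0.512

0.512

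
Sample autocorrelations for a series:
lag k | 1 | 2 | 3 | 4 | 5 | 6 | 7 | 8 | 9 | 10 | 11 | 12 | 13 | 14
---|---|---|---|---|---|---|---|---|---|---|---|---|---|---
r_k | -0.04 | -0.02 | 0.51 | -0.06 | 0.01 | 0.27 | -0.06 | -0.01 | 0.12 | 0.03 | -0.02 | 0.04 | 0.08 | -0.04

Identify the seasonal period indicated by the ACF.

3

The largest autocorrelation is r_3 = 0.51, with a weaker echo at lag 6 (0.27); the remaining lags stay at or below 0.12.
The dominant spike at lag 3 indicates a seasonal period of 3.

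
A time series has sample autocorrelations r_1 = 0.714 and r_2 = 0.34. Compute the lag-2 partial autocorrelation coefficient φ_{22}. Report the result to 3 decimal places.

φ_{22} = (r_2 − r_1²) / (1 − r_1²)
r_1² = (0.714)² = 0.509796
Numerator = 0.34 − 0.5098 = -0.1698; denominator = 1 − 0.5098 = 0.4902
φ_{22} = -0.1698 / 0.4902 = -0.346

-0.346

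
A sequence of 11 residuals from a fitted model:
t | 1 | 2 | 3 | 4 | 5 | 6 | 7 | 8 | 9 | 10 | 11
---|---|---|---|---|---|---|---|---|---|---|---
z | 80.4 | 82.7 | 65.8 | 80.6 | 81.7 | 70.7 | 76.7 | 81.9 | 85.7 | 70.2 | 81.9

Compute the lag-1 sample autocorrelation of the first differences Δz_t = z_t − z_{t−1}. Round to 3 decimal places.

-0.495

First differences Δz: 2.3, -16.9, 14.8, 1.1, -11.0, 6.0, 5.2, 3.8, -15.5, 11.7
Mean of differences = 0.1500
Numerator Σ(Δz_t−Δz̄)(Δz_{t+1}−Δz̄) = -538.2475
Denominator Σ(Δz_t−Δz̄)² = 1086.5450
r_1(Δz) = -538.2475 / 1086.5450 = -0.495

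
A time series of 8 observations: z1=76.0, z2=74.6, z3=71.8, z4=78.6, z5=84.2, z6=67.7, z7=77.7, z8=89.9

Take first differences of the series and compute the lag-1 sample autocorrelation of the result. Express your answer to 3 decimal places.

First differences Δz: -1.4, -2.8, 6.8, 5.6, -16.5, 10.0, 12.2
Mean of differences = 1.9857
Numerator Σ(Δz_t−Δz̄)(Δz_{t+1}−Δz̄) = -122.5388
Denominator Σ(Δz_t−Δz̄)² = 580.8886
r_1(Δz) = -122.5388 / 580.8886 = -0.211

-0.211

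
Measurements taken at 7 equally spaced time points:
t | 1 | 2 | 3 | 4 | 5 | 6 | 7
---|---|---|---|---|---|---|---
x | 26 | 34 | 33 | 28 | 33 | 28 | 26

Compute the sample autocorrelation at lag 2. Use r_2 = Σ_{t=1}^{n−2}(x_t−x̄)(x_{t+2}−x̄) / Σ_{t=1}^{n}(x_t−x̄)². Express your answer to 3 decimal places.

-0.245

Mean x̄ = (26 + 34 + 33 + 28 + 33 + 28 + 26)/7 = 29.7143
Deviations from mean: -3.7143, 4.2857, 3.2857, -1.7143, 3.2857, -1.7143, -3.7143
Σ(x_t−x̄)(x_{t+2}−x̄) = (-12.2041) + (-7.3469) + (10.7959) + (2.9388) + (-12.2041) = -18.0204
Denominator Σ(x_t−x̄)² = 73.4286
r_2 = -18.0204 / 73.4286 = -0.245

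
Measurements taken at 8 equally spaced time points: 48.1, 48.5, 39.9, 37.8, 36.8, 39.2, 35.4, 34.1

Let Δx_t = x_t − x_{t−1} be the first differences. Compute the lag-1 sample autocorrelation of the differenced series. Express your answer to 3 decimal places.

First differences Δx: 0.4, -8.6, -2.1, -1.0, 2.4, -3.8, -1.3
Mean of differences = -2.0000
Numerator Σ(Δx_t−Δx̄)(Δx_{t+1}−Δx̄) = -20.0600
Denominator Σ(Δx_t−Δx̄)² = 73.4200
r_1(Δx) = -20.0600 / 73.4200 = -0.273

-0.273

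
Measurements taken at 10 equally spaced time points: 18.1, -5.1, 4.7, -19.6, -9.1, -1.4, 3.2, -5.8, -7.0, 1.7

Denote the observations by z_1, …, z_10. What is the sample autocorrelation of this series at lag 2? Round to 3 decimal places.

0.057

Mean z̄ = (18.1 − 5.1 + 4.7 − 19.6 − 9.1 − 1.4 + 3.2 − 5.8 − 7.0 + 1.7)/10 = -2.0300
Numerator Σ_{t=1}^{8}(z_t−z̄)(z_{t+2}−z̄) = 51.3582
Denominator Σ(z_t−z̄)² = 899.2010
r_2 = 51.3582 / 899.2010 = 0.057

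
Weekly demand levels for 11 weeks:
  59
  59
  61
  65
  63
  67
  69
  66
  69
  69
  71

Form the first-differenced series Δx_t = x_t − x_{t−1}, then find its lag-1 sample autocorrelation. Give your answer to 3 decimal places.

-0.551

First differences Δx: 0, 2, 4, -2, 4, 2, -3, 3, 0, 2
Mean of differences = 1.2000
Numerator Σ(Δx_t−Δx̄)(Δx_{t+1}−Δx̄) = -28.4400
Denominator Σ(Δx_t−Δx̄)² = 51.6000
r_1(Δx) = -28.4400 / 51.6000 = -0.551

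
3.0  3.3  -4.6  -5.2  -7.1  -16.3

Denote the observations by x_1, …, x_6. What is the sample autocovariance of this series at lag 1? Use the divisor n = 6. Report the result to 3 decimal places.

Mean x̄ = (3.0 + 3.3 − 4.6 − 5.2 − 7.1 − 16.3)/6 = -4.4833
Deviations: 7.4833, 7.7833, -0.1167, -0.7167, -2.6167, -11.8167
Σ_{t=1}^{5}(x_t−x̄)(x_{t+1}−x̄) = 90.2164
γ_1 = 90.2164 / 6 = 15.036

15.036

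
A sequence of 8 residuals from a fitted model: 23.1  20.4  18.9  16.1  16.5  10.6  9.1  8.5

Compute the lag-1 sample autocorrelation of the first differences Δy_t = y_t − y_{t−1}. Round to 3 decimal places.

First differences Δy: -2.7, -1.5, -2.8, 0.4, -5.9, -1.5, -0.6
Mean of differences = -2.0857
Numerator Σ(Δy_t−Δȳ)(Δy_{t+1}−Δȳ) = -13.3988
Denominator Σ(Δy_t−Δȳ)² = 24.5086
r_1(Δy) = -13.3988 / 24.5086 = -0.547

-0.547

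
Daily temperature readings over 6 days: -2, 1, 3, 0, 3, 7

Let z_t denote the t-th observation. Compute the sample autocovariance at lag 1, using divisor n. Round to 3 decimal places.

0.667

Mean z̄ = (-2 + 1 + 3 + 0 + 3 + 7)/6 = 2.0000
Σ_{t=1}^{5}(z_t−z̄)(z_{t+1}−z̄) = 4.0000
γ_1 = 4.0000 / 6 = 0.667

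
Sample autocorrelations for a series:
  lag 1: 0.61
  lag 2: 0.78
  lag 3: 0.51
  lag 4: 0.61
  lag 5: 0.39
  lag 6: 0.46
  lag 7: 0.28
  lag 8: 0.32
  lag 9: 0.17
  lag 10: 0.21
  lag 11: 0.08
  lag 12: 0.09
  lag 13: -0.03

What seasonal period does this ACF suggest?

The largest autocorrelation is r_2 = 0.78; the remaining lags stay at or below 0.61.
The dominant spike at lag 2 indicates a seasonal period of 2.

2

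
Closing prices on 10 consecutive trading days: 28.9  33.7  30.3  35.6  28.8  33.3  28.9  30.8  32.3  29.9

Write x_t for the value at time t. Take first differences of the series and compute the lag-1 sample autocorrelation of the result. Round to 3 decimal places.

-0.811

First differences Δx: 4.8, -3.4, 5.3, -6.8, 4.5, -4.4, 1.9, 1.5, -2.4
Mean of differences = 0.1111
Numerator Σ(Δx_t−Δx̄)(Δx_{t+1}−Δx̄) = -129.7468
Denominator Σ(Δx_t−Δx̄)² = 160.0489
r_1(Δx) = -129.7468 / 160.0489 = -0.811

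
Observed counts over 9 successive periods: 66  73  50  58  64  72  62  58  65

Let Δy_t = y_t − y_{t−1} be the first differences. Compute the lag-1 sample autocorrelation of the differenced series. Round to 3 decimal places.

-0.352

First differences Δy: 7, -23, 8, 6, 8, -10, -4, 7
Mean of differences = -0.1250
Numerator Σ(Δy_t−Δȳ)(Δy_{t+1}−Δȳ) = -318.8906
Denominator Σ(Δy_t−Δȳ)² = 906.8750
r_1(Δy) = -318.8906 / 906.8750 = -0.352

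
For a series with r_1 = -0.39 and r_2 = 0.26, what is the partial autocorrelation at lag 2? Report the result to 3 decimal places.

0.127

φ_{22} = (r_2 − r_1²) / (1 − r_1²)
r_1² = (-0.39)² = 0.1521
Numerator = 0.26 − 0.1521 = 0.1079; denominator = 1 − 0.1521 = 0.8479
φ_{22} = 0.1079 / 0.8479 = 0.127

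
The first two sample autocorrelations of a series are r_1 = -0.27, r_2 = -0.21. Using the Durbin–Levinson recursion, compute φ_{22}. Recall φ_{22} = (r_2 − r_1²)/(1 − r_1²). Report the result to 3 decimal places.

φ_{22} = (r_2 − r_1²) / (1 − r_1²)
r_1² = (-0.27)² = 0.0729
Numerator = -0.21 − 0.0729 = -0.2829; denominator = 1 − 0.0729 = 0.9271
φ_{22} = -0.2829 / 0.9271 = -0.305

-0.305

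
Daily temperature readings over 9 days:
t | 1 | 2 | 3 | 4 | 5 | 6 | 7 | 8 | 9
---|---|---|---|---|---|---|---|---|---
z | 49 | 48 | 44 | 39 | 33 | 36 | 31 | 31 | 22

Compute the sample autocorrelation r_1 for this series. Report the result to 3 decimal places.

0.555

Mean z̄ = (49 + 48 + 44 + 39 + 33 + 36 + 31 + 31 + 22)/9 = 37.0000
Numerator Σ_{t=1}^{8}(z_t−z̄)(z_{t+1}−z̄) = 351.0000
Denominator Σ(z_t−z̄)² = 632.0000
r_1 = 351.0000 / 632.0000 = 0.555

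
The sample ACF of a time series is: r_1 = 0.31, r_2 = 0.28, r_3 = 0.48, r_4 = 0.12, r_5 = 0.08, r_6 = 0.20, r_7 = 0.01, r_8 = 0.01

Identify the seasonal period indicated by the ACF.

The largest autocorrelation is r_3 = 0.48; the remaining lags stay at or below 0.31. The elevated value at lag 1 (0.31), dropping to 0.28 at lag 2, reflects decaying short-term dependence rather than seasonality.
The dominant spike at lag 3 indicates a seasonal period of 3.

3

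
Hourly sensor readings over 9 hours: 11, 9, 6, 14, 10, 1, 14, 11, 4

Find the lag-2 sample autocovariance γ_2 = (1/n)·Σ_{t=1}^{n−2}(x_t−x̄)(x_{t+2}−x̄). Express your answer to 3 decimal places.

-9.447

Mean x̄ = (11 + 9 + 6 + 14 + 10 + 1 + 14 + 11 + 4)/9 = 8.8889
Σ_{t=1}^{7}(x_t−x̄)(x_{t+2}−x̄) = -85.0247
γ_2 = -85.0247 / 9 = -9.447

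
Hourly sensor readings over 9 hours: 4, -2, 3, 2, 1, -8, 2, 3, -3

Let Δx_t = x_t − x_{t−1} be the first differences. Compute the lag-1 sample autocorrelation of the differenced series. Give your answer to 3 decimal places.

-0.391

First differences Δx: -6, 5, -1, -1, -9, 10, 1, -6
Mean of differences = -0.8750
Numerator Σ(Δx_t−Δx̄)(Δx_{t+1}−Δx̄) = -107.3906
Denominator Σ(Δx_t−Δx̄)² = 274.8750
r_1(Δx) = -107.3906 / 274.8750 = -0.391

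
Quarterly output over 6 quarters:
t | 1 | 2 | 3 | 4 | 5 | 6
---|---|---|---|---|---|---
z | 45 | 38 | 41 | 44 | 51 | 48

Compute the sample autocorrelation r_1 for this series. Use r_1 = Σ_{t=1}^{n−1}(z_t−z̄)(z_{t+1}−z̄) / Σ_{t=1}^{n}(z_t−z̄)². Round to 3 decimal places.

Mean z̄ = (45 + 38 + 41 + 44 + 51 + 48)/6 = 44.5000
Deviations from mean: 0.5000, -6.5000, -3.5000, -0.5000, 6.5000, 3.5000
Σ(z_t−z̄)(z_{t+1}−z̄) = (-3.2500) + (22.7500) + (1.7500) + (-3.2500) + (22.7500) = 40.7500
Denominator Σ(z_t−z̄)² = 109.5000
r_1 = 40.7500 / 109.5000 = 0.372

0.372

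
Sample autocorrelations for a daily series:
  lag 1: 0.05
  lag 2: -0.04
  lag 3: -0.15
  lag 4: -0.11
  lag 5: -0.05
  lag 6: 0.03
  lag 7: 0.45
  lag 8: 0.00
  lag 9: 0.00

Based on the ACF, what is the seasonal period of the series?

The largest autocorrelation is r_7 = 0.45; the remaining lags stay at or below 0.05.
The dominant spike at lag 7 indicates a seasonal period of 7.

7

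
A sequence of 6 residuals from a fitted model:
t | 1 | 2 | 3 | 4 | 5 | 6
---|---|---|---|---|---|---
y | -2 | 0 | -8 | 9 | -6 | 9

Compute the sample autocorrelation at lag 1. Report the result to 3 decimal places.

Mean ȳ = (-2 + 0 − 8 + 9 − 6 + 9)/6 = 0.3333
Deviations from mean: -2.3333, -0.3333, -8.3333, 8.6667, -6.3333, 8.6667
Σ(y_t−ȳ)(y_{t+1}−ȳ) = (0.7778) + (2.7778) + (-72.2222) + (-54.8889) + (-54.8889) = -178.4444
Denominator Σ(y_t−ȳ)² = 265.3333
r_1 = -178.4444 / 265.3333 = -0.673

-0.673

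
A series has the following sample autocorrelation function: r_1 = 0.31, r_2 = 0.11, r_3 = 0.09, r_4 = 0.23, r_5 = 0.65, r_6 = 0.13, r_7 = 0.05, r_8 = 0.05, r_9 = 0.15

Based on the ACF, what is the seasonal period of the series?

5

The largest autocorrelation is r_5 = 0.65; the remaining lags stay at or below 0.31. The elevated value at lag 1 (0.31), dropping to 0.11 at lag 2, reflects decaying short-term dependence rather than seasonality.
The dominant spike at lag 5 indicates a seasonal period of 5.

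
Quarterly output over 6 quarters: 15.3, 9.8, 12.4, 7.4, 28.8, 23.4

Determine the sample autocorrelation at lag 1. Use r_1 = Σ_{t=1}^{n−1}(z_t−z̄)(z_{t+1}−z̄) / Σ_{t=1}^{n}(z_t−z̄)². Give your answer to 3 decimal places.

Mean z̄ = (15.3 + 9.8 + 12.4 + 7.4 + 28.8 + 23.4)/6 = 16.1833
Σ(z_t−z̄)(z_{t+1}−z̄) = (5.6386) + (24.1503) + (33.2303) + (-110.8164) + (91.0503) = 43.2531
Denominator Σ(z_t−z̄)² = 344.2483
r_1 = 43.2531 / 344.2483 = 0.126

0.126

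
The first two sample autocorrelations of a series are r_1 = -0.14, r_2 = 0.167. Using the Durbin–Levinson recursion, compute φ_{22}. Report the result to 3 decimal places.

φ_{22} = (r_2 − r_1²) / (1 − r_1²)
r_1² = (-0.14)² = 0.0196
Numerator = 0.167 − 0.0196 = 0.1474; denominator = 1 − 0.0196 = 0.9804
φ_{22} = 0.1474 / 0.9804 = 0.150

0.150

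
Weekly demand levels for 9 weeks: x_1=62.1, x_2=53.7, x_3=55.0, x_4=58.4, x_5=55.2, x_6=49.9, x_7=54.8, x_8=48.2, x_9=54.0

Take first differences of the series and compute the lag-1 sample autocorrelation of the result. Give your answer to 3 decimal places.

-0.482

First differences Δx: -8.4, 1.3, 3.4, -3.2, -5.3, 4.9, -6.6, 5.8
Mean of differences = -1.0125
Numerator Σ(Δx_t−Δx̄)(Δx_{t+1}−Δx̄) = -103.6039
Denominator Σ(Δx_t−Δx̄)² = 215.1488
r_1(Δx) = -103.6039 / 215.1488 = -0.482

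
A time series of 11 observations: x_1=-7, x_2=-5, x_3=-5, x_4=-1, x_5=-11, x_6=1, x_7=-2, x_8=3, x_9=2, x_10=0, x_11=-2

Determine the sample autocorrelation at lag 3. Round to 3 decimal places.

-0.117

Mean x̄ = (-7 − 5 − 5 − 1 − 11 + 1 − 2 + 3 + 2 + 0 − 2)/11 = -2.4545
Numerator Σ_{t=1}^{8}(x_t−x̄)(x_{t+3}−x̄) = -20.6198
Denominator Σ(x_t−x̄)² = 176.7273
r_3 = -20.6198 / 176.7273 = -0.117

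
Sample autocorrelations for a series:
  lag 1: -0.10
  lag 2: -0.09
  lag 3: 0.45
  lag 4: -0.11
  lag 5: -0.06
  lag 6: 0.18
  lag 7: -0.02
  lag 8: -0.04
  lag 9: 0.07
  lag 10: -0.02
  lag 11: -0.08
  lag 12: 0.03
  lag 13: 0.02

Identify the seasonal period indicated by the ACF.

3

The largest autocorrelation is r_3 = 0.45, with a weaker echo at lag 6 (0.18); the remaining lags stay at or below 0.07.
The dominant spike at lag 3 indicates a seasonal period of 3.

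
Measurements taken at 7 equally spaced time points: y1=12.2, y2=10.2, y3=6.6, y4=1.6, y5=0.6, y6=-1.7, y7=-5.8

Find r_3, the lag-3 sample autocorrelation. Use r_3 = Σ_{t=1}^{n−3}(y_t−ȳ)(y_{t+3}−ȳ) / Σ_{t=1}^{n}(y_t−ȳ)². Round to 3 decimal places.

Mean ȳ = (12.2 + 10.2 + 6.6 + 1.6 + 0.6 − 1.7 − 5.8)/7 = 3.3857
Numerator Σ_{t=1}^{4}(y_t−ȳ)(y_{t+3}−ȳ) = -34.6663
Denominator Σ(y_t−ȳ)² = 255.6486
r_3 = -34.6663 / 255.6486 = -0.136

-0.136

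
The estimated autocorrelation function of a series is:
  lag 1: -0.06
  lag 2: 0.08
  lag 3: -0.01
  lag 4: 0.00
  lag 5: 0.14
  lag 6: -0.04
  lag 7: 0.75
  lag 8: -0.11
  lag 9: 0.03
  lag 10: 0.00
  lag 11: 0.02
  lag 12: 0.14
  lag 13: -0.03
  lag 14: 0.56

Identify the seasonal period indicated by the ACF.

7

The largest autocorrelation is r_7 = 0.75, with a weaker echo at lag 14 (0.56); the remaining lags stay at or below 0.14.
The dominant spike at lag 7 indicates a seasonal period of 7.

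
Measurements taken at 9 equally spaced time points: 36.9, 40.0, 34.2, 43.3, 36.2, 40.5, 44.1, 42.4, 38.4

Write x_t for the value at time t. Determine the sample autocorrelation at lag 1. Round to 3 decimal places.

Mean x̄ = (36.9 + 40.0 + 34.2 + 43.3 + 36.2 + 40.5 + 44.1 + 42.4 + 38.4)/9 = 39.5556
Numerator Σ_{t=1}^{8}(x_t−x̄)(x_{t+1}−x̄) = -25.4164
Denominator Σ(x_t−x̄)² = 92.1822
r_1 = -25.4164 / 92.1822 = -0.276

-0.276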